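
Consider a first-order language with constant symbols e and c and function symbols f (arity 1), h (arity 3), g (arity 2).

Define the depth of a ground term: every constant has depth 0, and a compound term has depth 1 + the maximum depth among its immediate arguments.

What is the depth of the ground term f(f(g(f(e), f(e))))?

depth(f(e)) = 1 + depth(e) = 1 + 0 = 1
depth(g(f(e), f(e))) = 1 + max(1, 1) = 2
depth(f(g(f(e), f(e)))) = 1 + depth(g(f(e), f(e))) = 1 + 2 = 3
depth(f(f(g(f(e), f(e))))) = 1 + depth(f(g(f(e), f(e)))) = 1 + 3 = 4

4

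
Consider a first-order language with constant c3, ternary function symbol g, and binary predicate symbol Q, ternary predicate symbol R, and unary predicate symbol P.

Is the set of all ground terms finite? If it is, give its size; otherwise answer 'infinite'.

infinite

The signature has at least one function symbol (g, arity 3) and at least one constant (c3).
Iterating g gives infinitely many distinct ground terms: c3, g(c3, c3, c3), g(g(c3, c3, c3), g(c3, c3, c3), g(c3, c3, c3)), ...
So the Herbrand universe is infinite.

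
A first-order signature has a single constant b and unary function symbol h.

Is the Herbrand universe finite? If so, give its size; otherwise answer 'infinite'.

infinite

The signature has at least one function symbol (h, arity 1) and at least one constant (b).
Iterating h gives infinitely many distinct ground terms: b, h(b), h(h(b)), ...
So the Herbrand universe is infinite.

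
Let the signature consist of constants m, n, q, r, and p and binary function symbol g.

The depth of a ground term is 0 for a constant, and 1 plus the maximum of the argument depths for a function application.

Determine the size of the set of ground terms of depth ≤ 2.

Let N_k count ground terms of depth at most k. Each non-constant term of depth ≤ k is some function symbol applied to depth-≤(k−1) arguments, giving N_k = 5 + N_{k-1}^2.
N_0 = 5
N_1 = 5 + 5^2 = 30
N_2 = 5 + 30^2 = 905

905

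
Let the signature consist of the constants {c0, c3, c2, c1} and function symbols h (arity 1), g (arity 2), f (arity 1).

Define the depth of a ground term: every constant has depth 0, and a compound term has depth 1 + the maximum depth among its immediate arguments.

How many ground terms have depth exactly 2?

816

Count level by level. With function symbols h/1, g/2, f/1, the terms of depth ≤ k are the 4 constants together with each function applied to depth-≤(k−1) tuples, so N_k = 4 + N_{k-1} + N_{k-1}^2 + N_{k-1}.
N_0 = 4
N_1 = 4 + 4 + 4^2 + 4 = 28
N_2 = 4 + 28 + 28^2 + 28 = 844
Terms of depth exactly 2: N_2 − N_1 = 844 − 28 = 816.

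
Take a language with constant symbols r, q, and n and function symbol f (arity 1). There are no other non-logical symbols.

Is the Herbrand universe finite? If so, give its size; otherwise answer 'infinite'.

infinite

The signature has at least one function symbol (f, arity 1) and at least one constant (r).
Iterating f gives infinitely many distinct ground terms: r, f(r), f(f(r)), ...
So the Herbrand universe is infinite.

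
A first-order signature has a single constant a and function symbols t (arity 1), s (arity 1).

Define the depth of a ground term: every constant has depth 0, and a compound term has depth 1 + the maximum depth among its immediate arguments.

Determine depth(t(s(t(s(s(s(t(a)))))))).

depth(t(a)) = 1 + depth(a) = 1 + 0 = 1
depth(s(t(a))) = 1 + depth(t(a)) = 1 + 1 = 2
depth(s(s(t(a)))) = 1 + depth(s(t(a))) = 1 + 2 = 3
depth(s(s(s(t(a))))) = 1 + depth(s(s(t(a)))) = 1 + 3 = 4
depth(t(s(s(s(t(a)))))) = 1 + depth(s(s(s(t(a))))) = 1 + 4 = 5
depth(s(t(s(s(s(t(a))))))) = 1 + depth(t(s(s(s(t(a)))))) = 1 + 5 = 6
depth(t(s(t(s(s(s(t(a)))))))) = 1 + depth(s(t(s(s(s(t(a))))))) = 1 + 6 = 7

7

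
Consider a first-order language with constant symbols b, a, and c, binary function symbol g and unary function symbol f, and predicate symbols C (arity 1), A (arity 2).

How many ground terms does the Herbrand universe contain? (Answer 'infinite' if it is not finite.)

The signature has at least one function symbol (g, arity 2) and at least one constant (b).
Iterating g gives infinitely many distinct ground terms: b, g(b, b), g(g(b, b), g(b, b)), ...
So the Herbrand universe is infinite.

infinite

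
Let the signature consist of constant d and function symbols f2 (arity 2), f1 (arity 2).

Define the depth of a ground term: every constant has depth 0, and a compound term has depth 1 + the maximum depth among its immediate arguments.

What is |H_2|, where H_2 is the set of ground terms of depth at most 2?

19

Let N_k = |{terms of depth ≤ k}|. Then N_0 = 1 and N_k = 1 + N_{k-1}^2 + N_{k-1}^2 for k ≥ 1 (one summand per function symbol, arity giving the exponent).
N_0 = 1
N_1 = 1 + 1^2 + 1^2 = 3
N_2 = 1 + 3^2 + 3^2 = 19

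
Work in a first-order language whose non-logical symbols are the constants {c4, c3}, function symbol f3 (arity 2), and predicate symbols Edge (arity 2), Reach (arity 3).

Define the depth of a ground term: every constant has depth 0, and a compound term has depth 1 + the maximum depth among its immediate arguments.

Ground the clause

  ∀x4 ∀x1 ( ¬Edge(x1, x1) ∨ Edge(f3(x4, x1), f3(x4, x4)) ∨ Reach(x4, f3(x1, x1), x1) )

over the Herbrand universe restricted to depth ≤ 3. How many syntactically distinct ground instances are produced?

Ground terms of depth ≤ 3:
  Count level by level. With function symbols f3/2, the terms of depth ≤ k are the 2 constants together with each function applied to depth-≤(k−1) tuples, so N_k = 2 + N_{k-1}^2.
  N_0 = 2
  N_1 = 2 + 2^2 = 6
  N_2 = 2 + 6^2 = 38
  N_3 = 2 + 38^2 = 1446
So there are 1446 ground terms available for substitution.
The body mentions every one of the 2 quantified variables; since ground terms form a free algebra, no two substitutions collapse to the same formula.
Number of ground instances = 1446^2 = 2090916.

2090916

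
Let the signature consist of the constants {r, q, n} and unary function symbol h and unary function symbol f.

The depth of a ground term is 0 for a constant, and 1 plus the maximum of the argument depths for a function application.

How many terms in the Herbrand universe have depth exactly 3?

24

Write N_k for the number of ground terms of depth ≤ k. A term of depth ≤ k is either a constant or a function symbol applied to arguments of depth ≤ k−1, so N_k = 3 + N_{k-1} + N_{k-1}.
N_0 = 3
N_1 = 3 + 3 + 3 = 9
N_2 = 3 + 9 + 9 = 21
N_3 = 3 + 21 + 21 = 45
Terms of depth exactly 3: N_3 − N_2 = 45 − 21 = 24.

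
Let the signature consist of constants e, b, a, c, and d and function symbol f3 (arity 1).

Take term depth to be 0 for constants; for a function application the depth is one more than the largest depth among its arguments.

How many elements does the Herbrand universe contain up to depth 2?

15

Write N_k for the number of ground terms of depth ≤ k. A term of depth ≤ k is either a constant or a function symbol applied to arguments of depth ≤ k−1, so N_k = 5 + N_{k-1}.
N_0 = 5
N_1 = 5 + 5 = 10
N_2 = 5 + 10 = 15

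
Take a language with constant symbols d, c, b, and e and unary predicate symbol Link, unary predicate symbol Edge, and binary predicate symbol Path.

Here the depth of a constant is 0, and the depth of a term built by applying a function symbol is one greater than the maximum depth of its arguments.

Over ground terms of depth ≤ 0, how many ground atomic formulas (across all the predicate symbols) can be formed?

24

First count ground terms of depth ≤ 0.
With no function symbols every ground term is a constant, so there are exactly 4 ground terms at every depth bound.
N_0 = 4
Explicitly: d, c, b, e.
So |H| = 4.
Ground atoms are formed by filling each argument slot of a predicate with a term from H, so an r-ary predicate gives |H|^r atoms:
  Link: 4;  Edge: 4;  Path: 4^2 = 16
Total ground atoms: 4 + 4 + 16 = 24.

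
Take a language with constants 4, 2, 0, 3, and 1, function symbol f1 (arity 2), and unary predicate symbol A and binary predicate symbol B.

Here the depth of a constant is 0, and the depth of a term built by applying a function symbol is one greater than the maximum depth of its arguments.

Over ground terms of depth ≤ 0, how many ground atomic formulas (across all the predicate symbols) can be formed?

30

First count ground terms of depth ≤ 0.
Let N_k = |{terms of depth ≤ k}|. Then N_0 = 5 and N_k = 5 + N_{k-1}^2 for k ≥ 1 (one summand per function symbol, arity giving the exponent).
N_0 = 5
Explicitly: 4, 2, 0, 3, 1.
So |H| = 5.
A ground atom is a predicate applied to a tuple of terms from H, so the count is the sum over predicates of |H|^arity:
  A: 5;  B: 5^2 = 25
Total ground atoms: 5 + 25 = 30.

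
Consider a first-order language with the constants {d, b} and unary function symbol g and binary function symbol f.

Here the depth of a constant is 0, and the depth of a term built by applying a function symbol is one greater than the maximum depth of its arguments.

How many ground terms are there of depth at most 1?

8

Let N_k = |{terms of depth ≤ k}|. Then N_0 = 2 and N_k = 2 + N_{k-1} + N_{k-1}^2 for k ≥ 1 (one summand per function symbol, arity giving the exponent).
N_0 = 2
N_1 = 2 + 2 + 2^2 = 8
Explicitly: d, b, g(d), g(b), f(d, d), f(d, b), f(b, d), f(b, b).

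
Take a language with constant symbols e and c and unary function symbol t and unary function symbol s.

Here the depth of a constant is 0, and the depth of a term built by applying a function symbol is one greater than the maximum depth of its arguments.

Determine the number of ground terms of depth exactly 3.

16

If N_k denotes the number of depth-≤k ground terms, the 2 constants give N_0 = 2, and each function symbol of arity r contributes N_{k-1}^r new terms at level k: N_k = 2 + N_{k-1} + N_{k-1}.
N_0 = 2
N_1 = 2 + 2 + 2 = 6
N_2 = 2 + 6 + 6 = 14
N_3 = 2 + 14 + 14 = 30
Terms of depth exactly 3: N_3 − N_2 = 30 − 14 = 16.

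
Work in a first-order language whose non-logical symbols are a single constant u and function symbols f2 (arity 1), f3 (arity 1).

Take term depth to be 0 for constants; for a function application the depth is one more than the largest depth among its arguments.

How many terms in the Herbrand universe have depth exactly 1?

Count level by level. With function symbols f2/1, f3/1, the terms of depth ≤ k are the 1 constant together with each function applied to depth-≤(k−1) tuples, so N_k = 1 + N_{k-1} + N_{k-1}.
N_0 = 1
N_1 = 1 + 1 + 1 = 3
Terms of depth exactly 1: N_1 − N_0 = 3 − 1 = 2.

2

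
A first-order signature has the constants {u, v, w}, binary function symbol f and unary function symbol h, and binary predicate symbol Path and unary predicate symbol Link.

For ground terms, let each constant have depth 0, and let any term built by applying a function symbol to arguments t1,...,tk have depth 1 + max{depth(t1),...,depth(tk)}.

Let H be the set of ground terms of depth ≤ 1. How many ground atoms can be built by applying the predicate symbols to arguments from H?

240

First count ground terms of depth ≤ 1.
If N_k denotes the number of depth-≤k ground terms, the 3 constants give N_0 = 3, and each function symbol of arity r contributes N_{k-1}^r new terms at level k: N_k = 3 + N_{k-1}^2 + N_{k-1}.
N_0 = 3
N_1 = 3 + 3^2 + 3 = 15
So |H| = 15.
A ground atom is a predicate applied to a tuple of terms from H, so the count is the sum over predicates of |H|^arity:
  Path: 15^2 = 225;  Link: 15
Total ground atoms: 225 + 15 = 240.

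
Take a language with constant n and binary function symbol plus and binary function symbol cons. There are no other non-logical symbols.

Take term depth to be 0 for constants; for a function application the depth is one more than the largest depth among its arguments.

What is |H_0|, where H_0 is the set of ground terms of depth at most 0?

If N_k denotes the number of depth-≤k ground terms, the 1 constant gives N_0 = 1, and each function symbol of arity r contributes N_{k-1}^r new terms at level k: N_k = 1 + N_{k-1}^2 + N_{k-1}^2.
N_0 = 1

1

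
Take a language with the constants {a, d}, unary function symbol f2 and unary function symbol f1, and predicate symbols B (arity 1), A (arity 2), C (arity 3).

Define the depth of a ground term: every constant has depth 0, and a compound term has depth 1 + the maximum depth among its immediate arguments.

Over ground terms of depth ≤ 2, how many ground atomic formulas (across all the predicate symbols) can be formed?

First count ground terms of depth ≤ 2.
Let N_k = |{terms of depth ≤ k}|. Then N_0 = 2 and N_k = 2 + N_{k-1} + N_{k-1} for k ≥ 1 (one summand per function symbol, arity giving the exponent).
N_0 = 2
N_1 = 2 + 2 + 2 = 6
N_2 = 2 + 6 + 6 = 14
So |H| = 14.
Ground atoms are formed by filling each argument slot of a predicate with a term from H, so an r-ary predicate gives |H|^r atoms:
  B: 14;  A: 14^2 = 196;  C: 14^3 = 2744
Total ground atoms: 14 + 196 + 2744 = 2954.

2954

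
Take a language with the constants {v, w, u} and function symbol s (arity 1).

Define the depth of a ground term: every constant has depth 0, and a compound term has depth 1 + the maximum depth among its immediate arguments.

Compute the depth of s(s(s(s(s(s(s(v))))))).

depth(s(v)) = 1 + depth(v) = 1 + 0 = 1
depth(s(s(v))) = 1 + depth(s(v)) = 1 + 1 = 2
depth(s(s(s(v)))) = 1 + depth(s(s(v))) = 1 + 2 = 3
depth(s(s(s(s(v))))) = 1 + depth(s(s(s(v)))) = 1 + 3 = 4
depth(s(s(s(s(s(v)))))) = 1 + depth(s(s(s(s(v))))) = 1 + 4 = 5
depth(s(s(s(s(s(s(v))))))) = 1 + depth(s(s(s(s(s(v)))))) = 1 + 5 = 6
depth(s(s(s(s(s(s(s(v)))))))) = 1 + depth(s(s(s(s(s(s(v))))))) = 1 + 6 = 7

7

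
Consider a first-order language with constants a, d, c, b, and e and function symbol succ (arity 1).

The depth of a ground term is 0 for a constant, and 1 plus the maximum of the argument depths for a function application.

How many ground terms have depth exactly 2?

Count level by level. With function symbols succ/1, the terms of depth ≤ k are the 5 constants together with each function applied to depth-≤(k−1) tuples, so N_k = 5 + N_{k-1}.
N_0 = 5
N_1 = 5 + 5 = 10
N_2 = 5 + 10 = 15
Terms of depth exactly 2: N_2 − N_1 = 15 − 10 = 5.

5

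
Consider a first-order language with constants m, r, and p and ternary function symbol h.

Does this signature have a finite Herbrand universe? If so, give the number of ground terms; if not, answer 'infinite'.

The signature has at least one function symbol (h, arity 3) and at least one constant (m).
Iterating h gives infinitely many distinct ground terms: m, h(m, m, m), h(h(m, m, m), h(m, m, m), h(m, m, m)), ...
So the Herbrand universe is infinite.

infinite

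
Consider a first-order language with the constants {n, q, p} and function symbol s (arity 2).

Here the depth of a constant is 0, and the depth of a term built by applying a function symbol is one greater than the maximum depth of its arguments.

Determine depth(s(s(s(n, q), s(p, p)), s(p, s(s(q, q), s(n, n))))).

4

depth(s(n, q)) = 1 + max(0, 0) = 1
depth(s(p, p)) = 1 + max(0, 0) = 1
depth(s(s(n, q), s(p, p))) = 1 + max(1, 1) = 2
depth(s(q, q)) = 1 + max(0, 0) = 1
depth(s(n, n)) = 1 + max(0, 0) = 1
depth(s(s(q, q), s(n, n))) = 1 + max(1, 1) = 2
depth(s(p, s(s(q, q), s(n, n)))) = 1 + max(0, 2) = 3
depth(s(s(s(n, q), s(p, p)), s(p, s(s(q, q), s(n, n))))) = 1 + max(2, 3) = 4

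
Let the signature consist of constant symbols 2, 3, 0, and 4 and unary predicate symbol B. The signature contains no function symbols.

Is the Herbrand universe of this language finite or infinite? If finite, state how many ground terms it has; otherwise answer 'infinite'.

There are no function symbols, so every ground term is one of the 4 constants.
The Herbrand universe is {2, 3, 0, 4}, which is finite with 4 elements.

4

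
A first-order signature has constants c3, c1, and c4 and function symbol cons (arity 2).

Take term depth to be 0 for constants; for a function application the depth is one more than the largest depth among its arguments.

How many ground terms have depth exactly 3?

Write N_k for the number of ground terms of depth ≤ k. A term of depth ≤ k is either a constant or a function symbol applied to arguments of depth ≤ k−1, so N_k = 3 + N_{k-1}^2.
N_0 = 3
N_1 = 3 + 3^2 = 12
N_2 = 3 + 12^2 = 147
N_3 = 3 + 147^2 = 21612
Terms of depth exactly 3: N_3 − N_2 = 21612 − 147 = 21465.

21465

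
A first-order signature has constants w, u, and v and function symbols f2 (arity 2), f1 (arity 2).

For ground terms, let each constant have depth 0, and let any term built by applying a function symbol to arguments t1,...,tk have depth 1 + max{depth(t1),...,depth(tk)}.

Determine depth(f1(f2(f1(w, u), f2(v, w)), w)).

depth(f1(w, u)) = 1 + max(0, 0) = 1
depth(f2(v, w)) = 1 + max(0, 0) = 1
depth(f2(f1(w, u), f2(v, w))) = 1 + max(1, 1) = 2
depth(f1(f2(f1(w, u), f2(v, w)), w)) = 1 + max(2, 0) = 3

3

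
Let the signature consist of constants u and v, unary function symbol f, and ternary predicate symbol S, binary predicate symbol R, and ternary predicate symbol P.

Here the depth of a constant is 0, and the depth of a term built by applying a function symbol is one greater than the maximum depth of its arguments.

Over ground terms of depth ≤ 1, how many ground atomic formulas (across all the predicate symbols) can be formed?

144

First count ground terms of depth ≤ 1.
Count level by level. With function symbols f/1, the terms of depth ≤ k are the 2 constants together with each function applied to depth-≤(k−1) tuples, so N_k = 2 + N_{k-1}.
N_0 = 2
N_1 = 2 + 2 = 4
Explicitly: u, v, f(u), f(v).
So |H| = 4.
Each predicate of arity r yields |H|^r ground atoms (one per choice of an r-tuple from H):
  S: 4^3 = 64;  R: 4^2 = 16;  P: 4^3 = 64
Total ground atoms: 64 + 16 + 64 = 144.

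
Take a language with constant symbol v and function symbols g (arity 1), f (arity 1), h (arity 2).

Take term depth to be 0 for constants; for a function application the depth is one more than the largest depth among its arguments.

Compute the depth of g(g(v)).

2

depth(g(v)) = 1 + depth(v) = 1 + 0 = 1
depth(g(g(v))) = 1 + depth(g(v)) = 1 + 1 = 2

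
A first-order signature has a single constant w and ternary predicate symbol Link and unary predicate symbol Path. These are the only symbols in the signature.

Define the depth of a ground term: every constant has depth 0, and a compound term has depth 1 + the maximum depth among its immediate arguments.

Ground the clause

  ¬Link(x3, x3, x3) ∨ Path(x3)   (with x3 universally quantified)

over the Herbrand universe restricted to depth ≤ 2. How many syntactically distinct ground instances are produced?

Ground terms of depth ≤ 2:
  With no function symbols every ground term is a constant, so there is exactly 1 ground term at every depth bound.
  N_0 = 1
  N_1 = 1
  N_2 = 1
  Explicitly: w.
So there is exactly 1 ground term available for substitution.
The clause has 1 distinct variable (x3), which appears in the body. In the free term algebra distinct substitutions yield syntactically distinct ground instances.
Number of ground instances = 1.

1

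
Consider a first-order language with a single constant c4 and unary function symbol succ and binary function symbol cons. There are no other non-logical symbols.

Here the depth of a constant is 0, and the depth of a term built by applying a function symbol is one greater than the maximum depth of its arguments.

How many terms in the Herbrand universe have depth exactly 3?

170

If N_k denotes the number of depth-≤k ground terms, the 1 constant gives N_0 = 1, and each function symbol of arity r contributes N_{k-1}^r new terms at level k: N_k = 1 + N_{k-1} + N_{k-1}^2.
N_0 = 1
N_1 = 1 + 1 + 1^2 = 3
N_2 = 1 + 3 + 3^2 = 13
N_3 = 1 + 13 + 13^2 = 183
Terms of depth exactly 3: N_3 − N_2 = 183 − 13 = 170.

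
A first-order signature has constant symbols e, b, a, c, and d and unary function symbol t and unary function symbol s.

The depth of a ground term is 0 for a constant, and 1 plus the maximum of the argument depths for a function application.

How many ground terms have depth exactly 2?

20

Write N_k for the number of ground terms of depth ≤ k. A term of depth ≤ k is either a constant or a function symbol applied to arguments of depth ≤ k−1, so N_k = 5 + N_{k-1} + N_{k-1}.
N_0 = 5
N_1 = 5 + 5 + 5 = 15
N_2 = 5 + 15 + 15 = 35
Terms of depth exactly 2: N_2 − N_1 = 35 − 15 = 20.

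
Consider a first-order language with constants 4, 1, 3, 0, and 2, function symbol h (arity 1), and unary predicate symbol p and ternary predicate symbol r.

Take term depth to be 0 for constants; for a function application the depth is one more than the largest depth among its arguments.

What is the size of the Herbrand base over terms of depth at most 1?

1010

First count ground terms of depth ≤ 1.
Let N_k = |{terms of depth ≤ k}|. Then N_0 = 5 and N_k = 5 + N_{k-1} for k ≥ 1 (one summand per function symbol, arity giving the exponent).
N_0 = 5
N_1 = 5 + 5 = 10
So |H| = 10.
A ground atom is a predicate applied to a tuple of terms from H, so the count is the sum over predicates of |H|^arity:
  p: 10;  r: 10^3 = 1000
Total ground atoms: 10 + 1000 = 1010.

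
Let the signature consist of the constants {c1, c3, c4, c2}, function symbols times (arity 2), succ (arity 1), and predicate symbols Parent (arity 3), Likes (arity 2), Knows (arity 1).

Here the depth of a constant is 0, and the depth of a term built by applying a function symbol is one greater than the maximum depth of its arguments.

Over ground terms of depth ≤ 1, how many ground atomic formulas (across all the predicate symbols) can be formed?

First count ground terms of depth ≤ 1.
Write N_k for the number of ground terms of depth ≤ k. A term of depth ≤ k is either a constant or a function symbol applied to arguments of depth ≤ k−1, so N_k = 4 + N_{k-1}^2 + N_{k-1}.
N_0 = 4
N_1 = 4 + 4^2 + 4 = 24
So |H| = 24.
Each predicate of arity r yields |H|^r ground atoms (one per choice of an r-tuple from H):
  Parent: 24^3 = 13824;  Likes: 24^2 = 576;  Knows: 24
Total ground atoms: 13824 + 576 + 24 = 14424.

14424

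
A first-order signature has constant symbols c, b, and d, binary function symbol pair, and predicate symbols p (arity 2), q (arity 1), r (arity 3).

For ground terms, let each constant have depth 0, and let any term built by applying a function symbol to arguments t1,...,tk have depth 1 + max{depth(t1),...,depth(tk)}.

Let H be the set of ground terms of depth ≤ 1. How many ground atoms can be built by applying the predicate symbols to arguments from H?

First count ground terms of depth ≤ 1.
Write N_k for the number of ground terms of depth ≤ k. A term of depth ≤ k is either a constant or a function symbol applied to arguments of depth ≤ k−1, so N_k = 3 + N_{k-1}^2.
N_0 = 3
N_1 = 3 + 3^2 = 12
Explicitly: c, b, d, pair(c, c), pair(c, b), pair(c, d), pair(b, c), pair(b, b), pair(b, d), pair(d, c), pair(d, b), pair(d, d).
So |H| = 12.
Ground atoms are formed by filling each argument slot of a predicate with a term from H, so an r-ary predicate gives |H|^r atoms:
  p: 12^2 = 144;  q: 12;  r: 12^3 = 1728
Total ground atoms: 144 + 12 + 1728 = 1884.

1884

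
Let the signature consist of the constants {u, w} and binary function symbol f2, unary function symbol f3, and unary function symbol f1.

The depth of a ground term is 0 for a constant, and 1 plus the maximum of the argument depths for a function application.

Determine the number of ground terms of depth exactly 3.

15008

If N_k denotes the number of depth-≤k ground terms, the 2 constants give N_0 = 2, and each function symbol of arity r contributes N_{k-1}^r new terms at level k: N_k = 2 + N_{k-1}^2 + N_{k-1} + N_{k-1}.
N_0 = 2
N_1 = 2 + 2^2 + 2 + 2 = 10
N_2 = 2 + 10^2 + 10 + 10 = 122
N_3 = 2 + 122^2 + 122 + 122 = 15130
Terms of depth exactly 3: N_3 − N_2 = 15130 − 122 = 15008.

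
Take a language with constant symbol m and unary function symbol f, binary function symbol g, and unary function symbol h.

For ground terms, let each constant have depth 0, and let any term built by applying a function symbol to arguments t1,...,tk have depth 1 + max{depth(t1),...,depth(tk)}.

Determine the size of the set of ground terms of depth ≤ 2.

25

Write N_k for the number of ground terms of depth ≤ k. A term of depth ≤ k is either a constant or a function symbol applied to arguments of depth ≤ k−1, so N_k = 1 + N_{k-1} + N_{k-1}^2 + N_{k-1}.
N_0 = 1
N_1 = 1 + 1 + 1^2 + 1 = 4
N_2 = 1 + 4 + 4^2 + 4 = 25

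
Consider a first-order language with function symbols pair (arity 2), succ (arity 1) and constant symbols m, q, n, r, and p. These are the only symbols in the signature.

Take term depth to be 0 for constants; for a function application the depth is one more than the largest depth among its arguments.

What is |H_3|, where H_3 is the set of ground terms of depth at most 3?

1601495

Let N_k = |{terms of depth ≤ k}|. Then N_0 = 5 and N_k = 5 + N_{k-1}^2 + N_{k-1} for k ≥ 1 (one summand per function symbol, arity giving the exponent).
N_0 = 5
N_1 = 5 + 5^2 + 5 = 35
N_2 = 5 + 35^2 + 35 = 1265
N_3 = 5 + 1265^2 + 1265 = 1601495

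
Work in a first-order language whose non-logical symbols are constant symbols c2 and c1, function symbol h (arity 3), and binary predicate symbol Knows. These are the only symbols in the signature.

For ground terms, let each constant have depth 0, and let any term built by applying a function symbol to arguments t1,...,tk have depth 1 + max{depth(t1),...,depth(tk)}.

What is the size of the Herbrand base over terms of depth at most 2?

1004004

First count ground terms of depth ≤ 2.
Let N_k count ground terms of depth at most k. Each non-constant term of depth ≤ k is some function symbol applied to depth-≤(k−1) arguments, giving N_k = 2 + N_{k-1}^3.
N_0 = 2
N_1 = 2 + 2^3 = 10
N_2 = 2 + 10^3 = 1002
So |H| = 1002.
A ground atom is a predicate applied to a tuple of terms from H, so the count is the sum over predicates of |H|^arity:
  Knows: 1002^2 = 1004004
Total ground atoms: 1004004.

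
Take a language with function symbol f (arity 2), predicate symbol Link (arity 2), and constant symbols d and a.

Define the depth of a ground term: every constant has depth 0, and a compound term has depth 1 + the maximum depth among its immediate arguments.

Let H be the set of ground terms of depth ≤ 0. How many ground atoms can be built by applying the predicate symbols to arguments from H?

First count ground terms of depth ≤ 0.
Count level by level. With function symbols f/2, the terms of depth ≤ k are the 2 constants together with each function applied to depth-≤(k−1) tuples, so N_k = 2 + N_{k-1}^2.
N_0 = 2
Explicitly: d, a.
So |H| = 2.
Ground atoms are formed by filling each argument slot of a predicate with a term from H, so an r-ary predicate gives |H|^r atoms:
  Link: 2^2 = 4
Total ground atoms: 4.

4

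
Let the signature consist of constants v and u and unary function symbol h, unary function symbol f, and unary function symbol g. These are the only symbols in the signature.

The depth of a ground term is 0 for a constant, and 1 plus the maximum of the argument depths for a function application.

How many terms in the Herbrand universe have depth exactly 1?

6

Let N_k count ground terms of depth at most k. Each non-constant term of depth ≤ k is some function symbol applied to depth-≤(k−1) arguments, giving N_k = 2 + N_{k-1} + N_{k-1} + N_{k-1}.
N_0 = 2
N_1 = 2 + 2 + 2 + 2 = 8
Terms of depth exactly 1: N_1 − N_0 = 8 − 2 = 6.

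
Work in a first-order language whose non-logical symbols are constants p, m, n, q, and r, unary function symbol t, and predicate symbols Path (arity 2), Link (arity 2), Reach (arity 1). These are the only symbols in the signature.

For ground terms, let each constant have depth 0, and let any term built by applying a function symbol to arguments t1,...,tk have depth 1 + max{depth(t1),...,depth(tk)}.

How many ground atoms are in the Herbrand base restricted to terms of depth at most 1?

210

First count ground terms of depth ≤ 1.
Count level by level. With function symbols t/1, the terms of depth ≤ k are the 5 constants together with each function applied to depth-≤(k−1) tuples, so N_k = 5 + N_{k-1}.
N_0 = 5
N_1 = 5 + 5 = 10
Explicitly: p, m, n, q, r, t(p), t(m), t(n), t(q), t(r).
So |H| = 10.
Each predicate of arity r yields |H|^r ground atoms (one per choice of an r-tuple from H):
  Path: 10^2 = 100;  Link: 10^2 = 100;  Reach: 10
Total ground atoms: 100 + 100 + 10 = 210.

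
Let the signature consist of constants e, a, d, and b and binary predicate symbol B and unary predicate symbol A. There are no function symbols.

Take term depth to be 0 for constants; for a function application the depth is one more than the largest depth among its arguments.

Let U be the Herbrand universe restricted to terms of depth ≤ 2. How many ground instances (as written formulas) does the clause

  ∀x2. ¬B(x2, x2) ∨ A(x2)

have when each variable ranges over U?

Ground terms of depth ≤ 2:
  With no function symbols every ground term is a constant, so there are exactly 4 ground terms at every depth bound.
  N_0 = 4
  N_1 = 4
  N_2 = 4
So there are 4 ground terms available for substitution.
The clause has 1 distinct variable (x2), which appears in the body. In the free term algebra distinct substitutions yield syntactically distinct ground instances.
Number of ground instances = 4.

4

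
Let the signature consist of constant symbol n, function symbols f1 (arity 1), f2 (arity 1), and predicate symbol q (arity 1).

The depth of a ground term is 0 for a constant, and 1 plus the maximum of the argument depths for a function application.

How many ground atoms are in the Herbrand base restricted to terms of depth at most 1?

First count ground terms of depth ≤ 1.
Write N_k for the number of ground terms of depth ≤ k. A term of depth ≤ k is either a constant or a function symbol applied to arguments of depth ≤ k−1, so N_k = 1 + N_{k-1} + N_{k-1}.
N_0 = 1
N_1 = 1 + 1 + 1 = 3
So |H| = 3.
Ground atoms are formed by filling each argument slot of a predicate with a term from H, so an r-ary predicate gives |H|^r atoms:
  q: 3
Total ground atoms: 3.

3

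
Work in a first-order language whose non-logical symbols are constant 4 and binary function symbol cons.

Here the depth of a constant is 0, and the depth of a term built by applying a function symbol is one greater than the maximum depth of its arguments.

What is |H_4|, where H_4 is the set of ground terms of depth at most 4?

677

Count level by level. With function symbols cons/2, the terms of depth ≤ k are the 1 constant together with each function applied to depth-≤(k−1) tuples, so N_k = 1 + N_{k-1}^2.
N_0 = 1
N_1 = 1 + 1^2 = 2
N_2 = 1 + 2^2 = 5
N_3 = 1 + 5^2 = 26
N_4 = 1 + 26^2 = 677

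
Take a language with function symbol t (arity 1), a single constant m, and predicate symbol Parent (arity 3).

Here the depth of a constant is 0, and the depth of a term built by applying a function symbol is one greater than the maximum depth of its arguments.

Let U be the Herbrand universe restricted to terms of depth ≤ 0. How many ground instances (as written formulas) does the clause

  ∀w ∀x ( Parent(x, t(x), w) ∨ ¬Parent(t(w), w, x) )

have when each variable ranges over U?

1

Ground terms of depth ≤ 0:
  Count level by level. With function symbols t/1, the terms of depth ≤ k are the 1 constant together with each function applied to depth-≤(k−1) tuples, so N_k = 1 + N_{k-1}.
  N_0 = 1
So there is exactly 1 ground term available for substitution.
The body mentions every one of the 2 quantified variables; since ground terms form a free algebra, no two substitutions collapse to the same formula.
Number of ground instances = 1^2 = 1.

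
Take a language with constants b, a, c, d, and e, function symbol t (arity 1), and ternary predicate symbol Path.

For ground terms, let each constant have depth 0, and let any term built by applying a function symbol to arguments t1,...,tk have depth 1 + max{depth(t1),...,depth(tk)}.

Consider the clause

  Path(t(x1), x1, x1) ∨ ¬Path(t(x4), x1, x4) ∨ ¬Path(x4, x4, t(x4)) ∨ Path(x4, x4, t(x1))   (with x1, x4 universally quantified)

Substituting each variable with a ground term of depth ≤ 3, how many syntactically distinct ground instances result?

Ground terms of depth ≤ 3:
  Write N_k for the number of ground terms of depth ≤ k. A term of depth ≤ k is either a constant or a function symbol applied to arguments of depth ≤ k−1, so N_k = 5 + N_{k-1}.
  N_0 = 5
  N_1 = 5 + 5 = 10
  N_2 = 5 + 10 = 15
  N_3 = 5 + 15 = 20
So there are 20 ground terms available for substitution.
Each of x1, x4 ranges independently over the available ground terms, and distinct assignments produce distinct instances.
Number of ground instances = 20^2 = 400.

400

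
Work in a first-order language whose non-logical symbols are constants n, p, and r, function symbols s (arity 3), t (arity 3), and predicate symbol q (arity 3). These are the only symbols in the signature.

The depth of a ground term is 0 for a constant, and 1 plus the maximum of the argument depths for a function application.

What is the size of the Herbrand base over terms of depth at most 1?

First count ground terms of depth ≤ 1.
If N_k denotes the number of depth-≤k ground terms, the 3 constants give N_0 = 3, and each function symbol of arity r contributes N_{k-1}^r new terms at level k: N_k = 3 + N_{k-1}^3 + N_{k-1}^3.
N_0 = 3
N_1 = 3 + 3^3 + 3^3 = 57
So |H| = 57.
For each predicate symbol, the number of ground atoms is |H| raised to its arity; summing:
  q: 57^3 = 185193
Total ground atoms: 185193.

185193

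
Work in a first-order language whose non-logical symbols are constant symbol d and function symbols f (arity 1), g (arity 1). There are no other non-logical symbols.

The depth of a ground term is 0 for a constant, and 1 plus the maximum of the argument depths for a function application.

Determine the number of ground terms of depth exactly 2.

Let N_k = |{terms of depth ≤ k}|. Then N_0 = 1 and N_k = 1 + N_{k-1} + N_{k-1} for k ≥ 1 (one summand per function symbol, arity giving the exponent).
N_0 = 1
N_1 = 1 + 1 + 1 = 3
N_2 = 1 + 3 + 3 = 7
Terms of depth exactly 2: N_2 − N_1 = 7 − 3 = 4.

4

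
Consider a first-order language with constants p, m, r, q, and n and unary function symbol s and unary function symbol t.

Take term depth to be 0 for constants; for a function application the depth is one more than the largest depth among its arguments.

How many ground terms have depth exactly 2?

20

Let N_k count ground terms of depth at most k. Each non-constant term of depth ≤ k is some function symbol applied to depth-≤(k−1) arguments, giving N_k = 5 + N_{k-1} + N_{k-1}.
N_0 = 5
N_1 = 5 + 5 + 5 = 15
N_2 = 5 + 15 + 15 = 35
Terms of depth exactly 2: N_2 − N_1 = 35 − 15 = 20.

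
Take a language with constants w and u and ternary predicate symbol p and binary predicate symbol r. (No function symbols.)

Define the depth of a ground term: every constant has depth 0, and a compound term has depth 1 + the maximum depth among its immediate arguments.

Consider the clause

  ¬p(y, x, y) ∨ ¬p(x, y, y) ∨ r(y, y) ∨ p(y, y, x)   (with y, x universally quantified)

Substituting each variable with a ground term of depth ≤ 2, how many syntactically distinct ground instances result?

Ground terms of depth ≤ 2:
  With no function symbols every ground term is a constant, so there are exactly 2 ground terms at every depth bound.
  N_0 = 2
  N_1 = 2
  N_2 = 2
So there are 2 ground terms available for substitution.
Each of y, x ranges independently over the available ground terms, and distinct assignments produce distinct instances.
Number of ground instances = 2^2 = 4.

4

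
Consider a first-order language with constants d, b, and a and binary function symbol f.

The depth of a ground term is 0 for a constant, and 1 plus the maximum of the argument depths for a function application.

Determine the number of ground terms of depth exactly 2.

Write N_k for the number of ground terms of depth ≤ k. A term of depth ≤ k is either a constant or a function symbol applied to arguments of depth ≤ k−1, so N_k = 3 + N_{k-1}^2.
N_0 = 3
N_1 = 3 + 3^2 = 12
N_2 = 3 + 12^2 = 147
Terms of depth exactly 2: N_2 − N_1 = 147 − 12 = 135.

135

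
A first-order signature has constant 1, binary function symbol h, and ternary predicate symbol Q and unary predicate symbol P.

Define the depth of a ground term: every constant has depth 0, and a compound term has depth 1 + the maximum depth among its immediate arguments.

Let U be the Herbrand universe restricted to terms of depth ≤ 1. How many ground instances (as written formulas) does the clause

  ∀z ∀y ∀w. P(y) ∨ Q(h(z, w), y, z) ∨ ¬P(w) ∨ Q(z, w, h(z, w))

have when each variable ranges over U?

Ground terms of depth ≤ 1:
  Count level by level. With function symbols h/2, the terms of depth ≤ k are the 1 constant together with each function applied to depth-≤(k−1) tuples, so N_k = 1 + N_{k-1}^2.
  N_0 = 1
  N_1 = 1 + 1^2 = 2
So there are 2 ground terms available for substitution.
There are 3 variables to instantiate (z, y, w), each occurring in at least one literal, so different choices give different ground instances.
Number of ground instances = 2^3 = 8.

8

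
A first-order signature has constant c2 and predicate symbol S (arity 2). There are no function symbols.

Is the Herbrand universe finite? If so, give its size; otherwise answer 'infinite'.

There are no function symbols, so the only ground term is the single constant.
The Herbrand universe is {c2}, finite with 1 element.

1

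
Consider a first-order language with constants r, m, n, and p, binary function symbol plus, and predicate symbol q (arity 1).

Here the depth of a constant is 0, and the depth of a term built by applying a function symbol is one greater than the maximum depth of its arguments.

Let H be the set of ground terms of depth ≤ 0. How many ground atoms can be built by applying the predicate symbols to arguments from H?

First count ground terms of depth ≤ 0.
Let N_k = |{terms of depth ≤ k}|. Then N_0 = 4 and N_k = 4 + N_{k-1}^2 for k ≥ 1 (one summand per function symbol, arity giving the exponent).
N_0 = 4
So |H| = 4.
For each predicate symbol, the number of ground atoms is |H| raised to its arity; summing:
  q: 4
Total ground atoms: 4.

4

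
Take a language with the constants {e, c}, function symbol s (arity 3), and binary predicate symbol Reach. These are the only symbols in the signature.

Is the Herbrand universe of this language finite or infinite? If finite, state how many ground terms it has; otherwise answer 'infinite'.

infinite

The signature has at least one function symbol (s, arity 3) and at least one constant (e).
Iterating s gives infinitely many distinct ground terms: e, s(e, e, e), s(s(e, e, e), s(e, e, e), s(e, e, e)), ...
So the Herbrand universe is infinite.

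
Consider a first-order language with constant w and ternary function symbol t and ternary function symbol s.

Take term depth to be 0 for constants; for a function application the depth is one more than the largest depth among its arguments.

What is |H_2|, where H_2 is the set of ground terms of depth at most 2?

55

Let N_k count ground terms of depth at most k. Each non-constant term of depth ≤ k is some function symbol applied to depth-≤(k−1) arguments, giving N_k = 1 + N_{k-1}^3 + N_{k-1}^3.
N_0 = 1
N_1 = 1 + 1^3 + 1^3 = 3
N_2 = 1 + 3^3 + 3^3 = 55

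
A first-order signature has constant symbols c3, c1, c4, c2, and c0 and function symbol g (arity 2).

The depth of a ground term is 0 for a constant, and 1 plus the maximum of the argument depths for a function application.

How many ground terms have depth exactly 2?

Write N_k for the number of ground terms of depth ≤ k. A term of depth ≤ k is either a constant or a function symbol applied to arguments of depth ≤ k−1, so N_k = 5 + N_{k-1}^2.
N_0 = 5
N_1 = 5 + 5^2 = 30
N_2 = 5 + 30^2 = 905
Terms of depth exactly 2: N_2 − N_1 = 905 − 30 = 875.

875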